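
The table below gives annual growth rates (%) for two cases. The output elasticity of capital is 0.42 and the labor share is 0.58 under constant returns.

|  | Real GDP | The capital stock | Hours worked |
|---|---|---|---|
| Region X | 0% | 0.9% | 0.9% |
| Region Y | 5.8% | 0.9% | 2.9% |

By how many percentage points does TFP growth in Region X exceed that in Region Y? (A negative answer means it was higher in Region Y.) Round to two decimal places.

-4.64 percentage points

Labor's share = 1 − 0.42 = 0.58.
Region X: TFP = 0 − 0.378 − 0.522 = -0.9%.
Region Y: TFP = 5.8 − 0.378 − 1.682 = 3.74%.
Difference = -0.9 − (3.74) = -4.64 pp.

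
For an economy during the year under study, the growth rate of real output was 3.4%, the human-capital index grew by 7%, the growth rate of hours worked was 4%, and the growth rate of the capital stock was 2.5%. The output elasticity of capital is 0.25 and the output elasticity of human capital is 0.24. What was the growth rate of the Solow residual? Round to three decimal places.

-0.945%

Labor's share = 1 − 0.25 − 0.24 = 0.51.
The capital stock: 0.25 × 2.5 = 0.625 pp.
The human-capital index: 0.24 × 7 = 1.68 pp.
Hours worked: 0.51 × 4 = 2.04 pp.
TFP growth = 3.4 − 4.345 = -0.945%.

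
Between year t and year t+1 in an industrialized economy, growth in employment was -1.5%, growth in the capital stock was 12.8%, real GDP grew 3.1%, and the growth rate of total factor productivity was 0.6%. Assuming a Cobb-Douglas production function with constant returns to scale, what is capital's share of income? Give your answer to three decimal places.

Capital's share of income is 0.280.

gY = gA + α·gK + (1−α)·gL, so gY − gA − gL = α(gK − gL).
3.1 − 0.6 + 1.5 = α × (12.8 − (-1.5)).
4 = 14.3 α, so α = 0.27972.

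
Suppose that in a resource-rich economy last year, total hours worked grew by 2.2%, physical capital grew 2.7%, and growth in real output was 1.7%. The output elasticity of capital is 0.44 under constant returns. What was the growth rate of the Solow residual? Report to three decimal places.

Labor's share = 1 − 0.44 = 0.56.
Physical capital: 0.44 × 2.7 = 1.188 pp.
Total hours worked: 0.56 × 2.2 = 1.232 pp.
TFP growth = 1.7 − 2.42 = -0.72%.

-0.720%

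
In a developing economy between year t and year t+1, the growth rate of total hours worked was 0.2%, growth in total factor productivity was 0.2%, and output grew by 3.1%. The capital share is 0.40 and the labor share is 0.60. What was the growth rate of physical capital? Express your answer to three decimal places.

Labor's share = 1 − 0.4 = 0.6.
gY = gA + 0.6×0.2 + 0.4×g.
0.4×g = 3.1 − 0.2 − 0.12 = 2.78.
g = 2.78 / 0.4 = 6.95%.

6.950%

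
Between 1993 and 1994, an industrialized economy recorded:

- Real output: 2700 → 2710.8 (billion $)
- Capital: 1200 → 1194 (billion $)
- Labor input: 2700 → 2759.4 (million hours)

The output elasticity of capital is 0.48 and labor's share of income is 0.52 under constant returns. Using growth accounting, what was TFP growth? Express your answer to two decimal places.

Real output growth = (2710.8 − 2700) / 2700 = 0.4%.
Capital growth = (1194 − 1200) / 1200 = -0.5%.
Labor input growth = (2759.4 − 2700) / 2700 = 2.2%.
Labor's share = 1 − 0.48 = 0.52.
Capital: 0.48 × (-0.5) = -0.24 pp.
Labor input: 0.52 × 2.2 = 1.144 pp.
TFP growth = 0.4 − 0.904 = -0.504%.

-0.50%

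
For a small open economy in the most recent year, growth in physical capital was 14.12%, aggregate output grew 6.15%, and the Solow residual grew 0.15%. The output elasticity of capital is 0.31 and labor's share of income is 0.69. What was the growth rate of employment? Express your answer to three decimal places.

Employment grew 2.352%.

Labor's share = 1 − 0.31 = 0.69.
gY = gA + 0.31×14.12 + 0.69×g.
0.69×g = 6.15 − 0.15 − 4.3772 = 1.6228.
g = 1.6228 / 0.69 = 2.35188%.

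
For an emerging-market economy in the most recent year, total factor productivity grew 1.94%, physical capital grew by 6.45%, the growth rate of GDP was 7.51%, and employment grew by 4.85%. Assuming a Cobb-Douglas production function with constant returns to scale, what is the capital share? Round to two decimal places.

0.45

gY = gA + α·gK + (1−α)·gL, so gY − gA − gL = α(gK − gL).
7.51 − 1.94 − 4.85 = α × (6.45 − 4.85).
0.72 = 1.6 α, so α = 0.45.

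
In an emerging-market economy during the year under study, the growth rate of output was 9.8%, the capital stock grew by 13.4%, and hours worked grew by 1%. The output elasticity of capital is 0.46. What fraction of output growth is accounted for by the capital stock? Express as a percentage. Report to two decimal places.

The capital stock contributed 0.46 × 13.4 = 6.164 pp.
Share of growth = 6.164 / 9.8 × 100 = 62.898%.

62.90%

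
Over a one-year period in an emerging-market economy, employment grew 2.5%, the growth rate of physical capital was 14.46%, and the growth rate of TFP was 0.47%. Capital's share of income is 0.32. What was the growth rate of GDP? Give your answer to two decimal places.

Labor's share = 1 − 0.32 = 0.68.
Physical capital: 0.32 × 14.46 = 4.6272 pp.
Employment: 0.68 × 2.5 = 1.7 pp.
Output growth = 0.47 + 6.3272 = 6.7972%.

6.80%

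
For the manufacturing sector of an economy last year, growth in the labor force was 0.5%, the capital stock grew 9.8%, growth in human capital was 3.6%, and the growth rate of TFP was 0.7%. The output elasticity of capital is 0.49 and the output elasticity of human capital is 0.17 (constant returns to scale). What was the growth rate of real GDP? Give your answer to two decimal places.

6.28%

Labor's share = 1 − 0.49 − 0.17 = 0.34.
The capital stock: 0.49 × 9.8 = 4.802 pp.
Human capital: 0.17 × 3.6 = 0.612 pp.
The labor force: 0.34 × 0.5 = 0.17 pp.
Output growth = 0.7 + 5.584 = 6.284%.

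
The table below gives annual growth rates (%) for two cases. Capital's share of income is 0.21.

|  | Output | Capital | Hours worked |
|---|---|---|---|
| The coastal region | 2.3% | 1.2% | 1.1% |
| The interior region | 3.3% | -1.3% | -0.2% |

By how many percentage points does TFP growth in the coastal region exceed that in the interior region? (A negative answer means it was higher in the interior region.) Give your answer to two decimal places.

-2.55 percentage points

Labor's share = 1 − 0.21 = 0.79.
The coastal region: TFP = 2.3 − 0.252 − 0.869 = 1.179%.
The interior region: TFP = 3.3 + 0.273 + 0.158 = 3.731%.
Difference = 1.179 − (3.731) = -2.552 pp.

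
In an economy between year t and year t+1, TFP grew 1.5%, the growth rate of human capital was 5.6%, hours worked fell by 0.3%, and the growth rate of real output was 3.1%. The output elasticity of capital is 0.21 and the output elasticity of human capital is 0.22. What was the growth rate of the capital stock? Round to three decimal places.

2.567%

Labor's share = 1 − 0.21 − 0.22 = 0.57.
gY = gA + 0.22×5.6 + 0.57×(-0.3) + 0.21×g.
0.21×g = 3.1 − 1.5 − 1.061 = 0.539.
g = 0.539 / 0.21 = 2.56667%.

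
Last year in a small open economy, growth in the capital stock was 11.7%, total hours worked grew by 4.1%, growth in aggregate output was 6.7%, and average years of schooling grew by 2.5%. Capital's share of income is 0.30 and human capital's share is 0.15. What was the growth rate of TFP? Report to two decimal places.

Labor's share = 1 − 0.3 − 0.15 = 0.55.
The capital stock: 0.3 × 11.7 = 3.51 pp.
Average years of schooling: 0.15 × 2.5 = 0.375 pp.
Total hours worked: 0.55 × 4.1 = 2.255 pp.
TFP growth = 6.7 − 6.14 = 0.56%.

0.56%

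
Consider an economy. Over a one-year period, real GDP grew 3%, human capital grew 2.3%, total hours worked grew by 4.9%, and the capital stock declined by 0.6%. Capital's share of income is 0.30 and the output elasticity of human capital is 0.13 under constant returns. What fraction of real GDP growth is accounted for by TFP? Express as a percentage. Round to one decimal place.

Labor's share = 1 − 0.3 − 0.13 = 0.57.
The capital stock: 0.3 × (-0.6) = -0.18 pp.
Human capital: 0.13 × 2.3 = 0.299 pp.
Total hours worked: 0.57 × 4.9 = 2.793 pp.
TFP growth = 3 − 2.912 = 0.088%.
TFP share of growth = 0.088 / 3 × 100 = 2.933%.

2.9%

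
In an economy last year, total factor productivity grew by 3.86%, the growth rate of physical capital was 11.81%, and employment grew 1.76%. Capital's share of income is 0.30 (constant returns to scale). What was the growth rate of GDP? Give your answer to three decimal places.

Labor's share = 1 − 0.3 = 0.7.
Physical capital: 0.3 × 11.81 = 3.543 pp.
Employment: 0.7 × 1.76 = 1.232 pp.
Output growth = 3.86 + 4.775 = 8.635%.

GDP growth was 8.635%.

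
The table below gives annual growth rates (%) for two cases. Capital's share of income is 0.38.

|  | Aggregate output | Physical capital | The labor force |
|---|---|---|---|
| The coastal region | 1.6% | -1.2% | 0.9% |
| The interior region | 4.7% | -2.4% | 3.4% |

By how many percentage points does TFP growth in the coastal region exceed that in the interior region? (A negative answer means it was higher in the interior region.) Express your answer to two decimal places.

-2.01 percentage points

Labor's share = 1 − 0.38 = 0.62.
The coastal region: TFP = 1.6 + 0.456 − 0.558 = 1.498%.
The interior region: TFP = 4.7 + 0.912 − 2.108 = 3.504%.
Difference = 1.498 − (3.504) = -2.006 pp.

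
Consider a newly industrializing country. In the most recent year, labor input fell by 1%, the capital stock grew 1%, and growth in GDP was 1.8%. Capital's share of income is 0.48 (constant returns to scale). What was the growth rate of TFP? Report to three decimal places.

Labor's share = 1 − 0.48 = 0.52.
The capital stock: 0.48 × 1 = 0.48 pp.
Labor input: 0.52 × (-1) = -0.52 pp.
TFP growth = 1.8 + 0.04 = 1.84%.

TFP grew 1.840%.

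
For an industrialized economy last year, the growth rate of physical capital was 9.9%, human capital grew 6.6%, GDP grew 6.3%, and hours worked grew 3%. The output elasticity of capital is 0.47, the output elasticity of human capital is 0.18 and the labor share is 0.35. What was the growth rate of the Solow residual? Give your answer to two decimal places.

-0.59%

Labor's share = 1 − 0.47 − 0.18 = 0.35.
Physical capital: 0.47 × 9.9 = 4.653 pp.
Human capital: 0.18 × 6.6 = 1.188 pp.
Hours worked: 0.35 × 3 = 1.05 pp.
TFP growth = 6.3 − 6.891 = -0.591%.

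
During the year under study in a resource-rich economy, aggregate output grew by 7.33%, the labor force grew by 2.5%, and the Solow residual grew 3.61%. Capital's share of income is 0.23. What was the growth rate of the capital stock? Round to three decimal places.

Labor's share = 1 − 0.23 = 0.77.
gY = gA + 0.77×2.5 + 0.23×g.
0.23×g = 7.33 − 3.61 − 1.925 = 1.795.
g = 1.795 / 0.23 = 7.80435%.

7.804%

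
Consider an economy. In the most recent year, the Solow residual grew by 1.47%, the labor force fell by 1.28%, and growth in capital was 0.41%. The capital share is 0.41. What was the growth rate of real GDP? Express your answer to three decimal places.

Labor's share = 1 − 0.41 = 0.59.
Capital: 0.41 × 0.41 = 0.1681 pp.
The labor force: 0.59 × (-1.28) = -0.7552 pp.
Output growth = 1.47 + (-0.5871) = 0.8829%.

Real GDP growth was 0.883%.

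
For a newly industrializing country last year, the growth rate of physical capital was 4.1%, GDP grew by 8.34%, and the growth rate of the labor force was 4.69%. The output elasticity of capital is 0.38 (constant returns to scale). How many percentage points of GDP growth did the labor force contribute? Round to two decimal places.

2.91 pp

Labor's share = 1 − 0.38 = 0.62.
Contribution = share × growth = 0.62 × 4.69 = 2.9078 pp.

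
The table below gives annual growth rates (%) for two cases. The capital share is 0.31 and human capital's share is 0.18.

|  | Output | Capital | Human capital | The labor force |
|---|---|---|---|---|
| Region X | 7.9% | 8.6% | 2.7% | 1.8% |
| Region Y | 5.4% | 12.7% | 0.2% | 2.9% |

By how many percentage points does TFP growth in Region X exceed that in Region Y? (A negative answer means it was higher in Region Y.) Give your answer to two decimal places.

Labor's share = 1 − 0.31 − 0.18 = 0.51.
Region X: TFP = 7.9 − 2.666 − 0.486 − 0.918 = 3.83%.
Region Y: TFP = 5.4 − 3.937 − 0.036 − 1.479 = -0.052%.
Difference = 3.83 − (-0.052) = 3.882 pp.

3.88 percentage points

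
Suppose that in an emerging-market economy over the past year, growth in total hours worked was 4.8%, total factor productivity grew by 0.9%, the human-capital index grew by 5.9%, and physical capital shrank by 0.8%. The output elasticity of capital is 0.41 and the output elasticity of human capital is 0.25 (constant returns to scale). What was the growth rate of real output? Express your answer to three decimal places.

Labor's share = 1 − 0.41 − 0.25 = 0.34.
Physical capital: 0.41 × (-0.8) = -0.328 pp.
The human-capital index: 0.25 × 5.9 = 1.475 pp.
Total hours worked: 0.34 × 4.8 = 1.632 pp.
Output growth = 0.9 + 2.779 = 3.679%.

Real output growth was 3.679%.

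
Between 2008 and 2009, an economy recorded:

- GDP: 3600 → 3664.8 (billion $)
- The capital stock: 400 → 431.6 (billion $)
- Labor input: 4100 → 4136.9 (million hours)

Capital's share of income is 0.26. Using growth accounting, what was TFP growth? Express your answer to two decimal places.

GDP growth = (3664.8 − 3600) / 3600 = 1.8%.
The capital stock growth = (431.6 − 400) / 400 = 7.9%.
Labor input growth = (4136.9 − 4100) / 4100 = 0.9%.
Labor's share = 1 − 0.26 = 0.74.
The capital stock: 0.26 × 7.9 = 2.054 pp.
Labor input: 0.74 × 0.9 = 0.666 pp.
TFP growth = 1.8 − 2.72 = -0.92%.

-0.92%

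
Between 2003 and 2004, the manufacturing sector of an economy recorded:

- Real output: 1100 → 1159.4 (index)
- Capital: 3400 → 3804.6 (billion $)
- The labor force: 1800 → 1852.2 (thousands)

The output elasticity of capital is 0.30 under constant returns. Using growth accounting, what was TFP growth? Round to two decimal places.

Real output growth = (1159.4 − 1100) / 1100 = 5.4%.
Capital growth = (3804.6 − 3400) / 3400 = 11.9%.
The labor force growth = (1852.2 − 1800) / 1800 = 2.9%.
Labor's share = 1 − 0.3 = 0.7.
Capital: 0.3 × 11.9 = 3.57 pp.
The labor force: 0.7 × 2.9 = 2.03 pp.
TFP growth = 5.4 − 5.6 = -0.2%.

-0.20%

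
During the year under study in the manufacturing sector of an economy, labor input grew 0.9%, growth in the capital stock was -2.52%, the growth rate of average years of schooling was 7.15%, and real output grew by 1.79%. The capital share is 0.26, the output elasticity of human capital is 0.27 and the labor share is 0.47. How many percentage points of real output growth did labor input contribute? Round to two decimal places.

0.42 percentage points

Labor's share = 1 − 0.26 − 0.27 = 0.47.
Contribution = share × growth = 0.47 × 0.9 = 0.423 pp.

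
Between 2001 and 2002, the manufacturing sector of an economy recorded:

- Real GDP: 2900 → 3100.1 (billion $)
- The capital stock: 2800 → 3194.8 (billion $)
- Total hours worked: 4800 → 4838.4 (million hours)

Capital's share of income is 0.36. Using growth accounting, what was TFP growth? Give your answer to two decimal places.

Real GDP growth = (3100.1 − 2900) / 2900 = 6.9%.
The capital stock growth = (3194.8 − 2800) / 2800 = 14.1%.
Total hours worked growth = (4838.4 − 4800) / 4800 = 0.8%.
Labor's share = 1 − 0.36 = 0.64.
The capital stock: 0.36 × 14.1 = 5.076 pp.
Total hours worked: 0.64 × 0.8 = 0.512 pp.
TFP growth = 6.9 − 5.588 = 1.312%.

TFP grew 1.31%.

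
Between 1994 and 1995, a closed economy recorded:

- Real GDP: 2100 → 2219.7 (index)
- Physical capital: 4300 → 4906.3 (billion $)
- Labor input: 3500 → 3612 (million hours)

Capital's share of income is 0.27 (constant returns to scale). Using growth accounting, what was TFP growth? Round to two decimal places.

Real GDP growth = (2219.7 − 2100) / 2100 = 5.7%.
Physical capital growth = (4906.3 − 4300) / 4300 = 14.1%.
Labor input growth = (3612 − 3500) / 3500 = 3.2%.
Labor's share = 1 − 0.27 = 0.73.
Physical capital: 0.27 × 14.1 = 3.807 pp.
Labor input: 0.73 × 3.2 = 2.336 pp.
TFP growth = 5.7 − 6.143 = -0.443%.

-0.44%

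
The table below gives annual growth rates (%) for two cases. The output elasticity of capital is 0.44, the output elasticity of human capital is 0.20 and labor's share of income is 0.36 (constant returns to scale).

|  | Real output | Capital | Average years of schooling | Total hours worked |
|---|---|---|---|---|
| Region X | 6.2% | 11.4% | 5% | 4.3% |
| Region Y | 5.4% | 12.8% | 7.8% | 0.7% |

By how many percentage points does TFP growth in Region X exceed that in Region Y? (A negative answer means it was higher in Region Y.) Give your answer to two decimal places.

0.68 percentage points

Labor's share = 1 − 0.44 − 0.2 = 0.36.
Region X: TFP = 6.2 − 5.016 − 1 − 1.548 = -1.364%.
Region Y: TFP = 5.4 − 5.632 − 1.56 − 0.252 = -2.044%.
Difference = -1.364 − (-2.044) = 0.68 pp.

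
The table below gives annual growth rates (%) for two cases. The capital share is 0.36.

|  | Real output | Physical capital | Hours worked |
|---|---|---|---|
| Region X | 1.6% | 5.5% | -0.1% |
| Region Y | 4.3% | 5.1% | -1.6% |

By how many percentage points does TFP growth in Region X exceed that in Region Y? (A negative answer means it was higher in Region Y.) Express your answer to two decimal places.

Labor's share = 1 − 0.36 = 0.64.
Region X: TFP = 1.6 − 1.98 + 0.064 = -0.316%.
Region Y: TFP = 4.3 − 1.836 + 1.024 = 3.488%.
Difference = -0.316 − (3.488) = -3.804 pp.

-3.80 percentage points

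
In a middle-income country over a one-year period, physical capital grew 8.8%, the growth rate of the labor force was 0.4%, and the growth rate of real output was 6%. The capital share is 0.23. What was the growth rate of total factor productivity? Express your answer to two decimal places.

Total factor productivity growth was 3.67%.

Labor's share = 1 − 0.23 = 0.77.
Physical capital: 0.23 × 8.8 = 2.024 pp.
The labor force: 0.77 × 0.4 = 0.308 pp.
TFP growth = 6 − 2.332 = 3.668%.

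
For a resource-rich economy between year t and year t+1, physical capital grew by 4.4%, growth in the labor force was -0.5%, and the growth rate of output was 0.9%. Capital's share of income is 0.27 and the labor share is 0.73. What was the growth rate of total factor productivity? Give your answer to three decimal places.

Total factor productivity growth was 0.077%.

Labor's share = 1 − 0.27 = 0.73.
Physical capital: 0.27 × 4.4 = 1.188 pp.
The labor force: 0.73 × (-0.5) = -0.365 pp.
TFP growth = 0.9 − 0.823 = 0.077%.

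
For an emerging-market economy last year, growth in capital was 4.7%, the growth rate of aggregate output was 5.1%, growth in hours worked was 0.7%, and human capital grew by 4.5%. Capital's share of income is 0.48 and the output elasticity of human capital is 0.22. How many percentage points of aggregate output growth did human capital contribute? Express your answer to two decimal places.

0.99 percentage points

Contribution = share × growth = 0.22 × 4.5 = 0.99 pp.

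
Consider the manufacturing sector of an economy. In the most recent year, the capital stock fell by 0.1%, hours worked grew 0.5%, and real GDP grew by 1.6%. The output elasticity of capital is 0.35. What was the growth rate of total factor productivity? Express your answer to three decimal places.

Labor's share = 1 − 0.35 = 0.65.
The capital stock: 0.35 × (-0.1) = -0.035 pp.
Hours worked: 0.65 × 0.5 = 0.325 pp.
TFP growth = 1.6 − 0.29 = 1.31%.

Total factor productivity growth was 1.310%.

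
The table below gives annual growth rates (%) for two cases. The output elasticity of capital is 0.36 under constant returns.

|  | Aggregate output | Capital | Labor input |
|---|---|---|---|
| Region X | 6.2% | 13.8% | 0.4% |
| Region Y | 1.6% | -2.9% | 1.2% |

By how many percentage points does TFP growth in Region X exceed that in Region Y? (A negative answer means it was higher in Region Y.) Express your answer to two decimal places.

Labor's share = 1 − 0.36 = 0.64.
Region X: TFP = 6.2 − 4.968 − 0.256 = 0.976%.
Region Y: TFP = 1.6 + 1.044 − 0.768 = 1.876%.
Difference = 0.976 − (1.876) = -0.9 pp.

-0.90 percentage points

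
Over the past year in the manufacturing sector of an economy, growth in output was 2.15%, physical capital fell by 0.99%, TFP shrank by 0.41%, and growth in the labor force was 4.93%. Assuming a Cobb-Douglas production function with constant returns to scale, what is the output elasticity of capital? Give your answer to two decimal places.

gY = gA + α·gK + (1−α)·gL, so gY − gA − gL = α(gK − gL).
2.15 + 0.41 − 4.93 = α × (-0.99 − 4.93).
-2.37 = -5.92 α, so α = 0.4003.

The output elasticity of capital is 0.40.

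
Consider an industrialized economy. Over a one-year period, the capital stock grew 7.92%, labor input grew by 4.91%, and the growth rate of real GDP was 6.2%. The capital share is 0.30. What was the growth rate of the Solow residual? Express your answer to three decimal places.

0.387%

Labor's share = 1 − 0.3 = 0.7.
The capital stock: 0.3 × 7.92 = 2.376 pp.
Labor input: 0.7 × 4.91 = 3.437 pp.
TFP growth = 6.2 − 5.813 = 0.387%.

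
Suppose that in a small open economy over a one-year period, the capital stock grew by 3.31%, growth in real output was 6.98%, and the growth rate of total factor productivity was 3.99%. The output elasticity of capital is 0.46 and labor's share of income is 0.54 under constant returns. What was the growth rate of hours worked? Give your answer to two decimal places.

Labor's share = 1 − 0.46 = 0.54.
gY = gA + 0.46×3.31 + 0.54×g.
0.54×g = 6.98 − 3.99 − 1.5226 = 1.4674.
g = 1.4674 / 0.54 = 2.7174%.

2.72%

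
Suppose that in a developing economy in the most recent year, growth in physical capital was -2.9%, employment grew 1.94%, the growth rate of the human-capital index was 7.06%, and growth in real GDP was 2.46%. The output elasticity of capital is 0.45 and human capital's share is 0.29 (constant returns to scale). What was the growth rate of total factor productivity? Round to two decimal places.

Total factor productivity grew 1.21%.

Labor's share = 1 − 0.45 − 0.29 = 0.26.
Physical capital: 0.45 × (-2.9) = -1.305 pp.
The human-capital index: 0.29 × 7.06 = 2.0474 pp.
Employment: 0.26 × 1.94 = 0.5044 pp.
TFP growth = 2.46 − 1.2468 = 1.2132%.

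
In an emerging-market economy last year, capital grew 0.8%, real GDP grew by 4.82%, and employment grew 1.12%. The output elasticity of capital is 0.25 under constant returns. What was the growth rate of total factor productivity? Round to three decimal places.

Labor's share = 1 − 0.25 = 0.75.
Capital: 0.25 × 0.8 = 0.2 pp.
Employment: 0.75 × 1.12 = 0.84 pp.
TFP growth = 4.82 − 1.04 = 3.78%.

3.780%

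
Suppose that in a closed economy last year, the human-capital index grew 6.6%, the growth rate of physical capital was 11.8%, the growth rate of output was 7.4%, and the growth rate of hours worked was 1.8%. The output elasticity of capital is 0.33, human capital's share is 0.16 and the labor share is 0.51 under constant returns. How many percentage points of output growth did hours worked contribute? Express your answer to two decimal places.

0.92

Labor's share = 1 − 0.33 − 0.16 = 0.51.
Contribution = share × growth = 0.51 × 1.8 = 0.918 pp.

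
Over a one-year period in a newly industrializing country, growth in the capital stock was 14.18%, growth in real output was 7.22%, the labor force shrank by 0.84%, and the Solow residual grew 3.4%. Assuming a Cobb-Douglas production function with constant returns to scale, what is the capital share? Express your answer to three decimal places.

0.310

gY = gA + α·gK + (1−α)·gL, so gY − gA − gL = α(gK − gL).
7.22 − 3.4 + 0.84 = α × (14.18 − (-0.84)).
4.66 = 15.02 α, so α = 0.31025.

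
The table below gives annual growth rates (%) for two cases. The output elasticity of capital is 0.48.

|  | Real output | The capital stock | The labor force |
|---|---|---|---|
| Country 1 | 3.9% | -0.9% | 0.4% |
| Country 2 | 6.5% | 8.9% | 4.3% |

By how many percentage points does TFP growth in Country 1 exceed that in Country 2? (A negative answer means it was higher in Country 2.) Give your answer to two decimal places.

4.13 percentage points

Labor's share = 1 − 0.48 = 0.52.
Country 1: TFP = 3.9 + 0.432 − 0.208 = 4.124%.
Country 2: TFP = 6.5 − 4.272 − 2.236 = -0.008%.
Difference = 4.124 − (-0.008) = 4.132 pp.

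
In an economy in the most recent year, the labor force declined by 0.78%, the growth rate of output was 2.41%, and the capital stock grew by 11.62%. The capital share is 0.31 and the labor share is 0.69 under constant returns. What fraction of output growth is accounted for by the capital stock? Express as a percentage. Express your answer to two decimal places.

The capital stock accounted for 149.47% of growth.

The capital stock contributed 0.31 × 11.62 = 3.6022 pp.
Share of growth = 3.6022 / 2.41 × 100 = 149.4689%.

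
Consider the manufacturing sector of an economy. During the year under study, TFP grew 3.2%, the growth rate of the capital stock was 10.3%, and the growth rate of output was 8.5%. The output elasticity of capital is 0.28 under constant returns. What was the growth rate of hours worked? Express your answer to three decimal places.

Hours worked grew 3.356%.

Labor's share = 1 − 0.28 = 0.72.
gY = gA + 0.28×10.3 + 0.72×g.
0.72×g = 8.5 − 3.2 − 2.884 = 2.416.
g = 2.416 / 0.72 = 3.35556%.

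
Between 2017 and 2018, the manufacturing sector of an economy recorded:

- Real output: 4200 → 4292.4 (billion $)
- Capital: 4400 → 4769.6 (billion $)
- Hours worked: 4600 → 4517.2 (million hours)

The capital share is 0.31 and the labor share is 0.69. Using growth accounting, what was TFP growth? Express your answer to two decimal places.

0.84%

Real output growth = (4292.4 − 4200) / 4200 = 2.2%.
Capital growth = (4769.6 − 4400) / 4400 = 8.4%.
Hours worked growth = (4517.2 − 4600) / 4600 = -1.8%.
Labor's share = 1 − 0.31 = 0.69.
Capital: 0.31 × 8.4 = 2.604 pp.
Hours worked: 0.69 × (-1.8) = -1.242 pp.
TFP growth = 2.2 − 1.362 = 0.838%.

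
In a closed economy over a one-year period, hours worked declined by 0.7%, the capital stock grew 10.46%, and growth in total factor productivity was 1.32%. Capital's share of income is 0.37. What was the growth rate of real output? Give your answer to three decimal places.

4.749%

Labor's share = 1 − 0.37 = 0.63.
The capital stock: 0.37 × 10.46 = 3.8702 pp.
Hours worked: 0.63 × (-0.7) = -0.441 pp.
Output growth = 1.32 + 3.4292 = 4.7492%.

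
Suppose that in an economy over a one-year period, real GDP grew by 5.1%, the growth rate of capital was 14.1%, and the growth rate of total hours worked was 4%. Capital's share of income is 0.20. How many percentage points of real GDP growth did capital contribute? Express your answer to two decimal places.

Contribution = share × growth = 0.2 × 14.1 = 2.82 pp.

2.82 percentage points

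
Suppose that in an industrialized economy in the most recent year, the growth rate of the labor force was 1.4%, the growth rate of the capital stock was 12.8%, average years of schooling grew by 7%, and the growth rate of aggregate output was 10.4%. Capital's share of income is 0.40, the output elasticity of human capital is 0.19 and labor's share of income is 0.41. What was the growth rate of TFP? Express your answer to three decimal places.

Labor's share = 1 − 0.4 − 0.19 = 0.41.
The capital stock: 0.4 × 12.8 = 5.12 pp.
Average years of schooling: 0.19 × 7 = 1.33 pp.
The labor force: 0.41 × 1.4 = 0.574 pp.
TFP growth = 10.4 − 7.024 = 3.376%.

TFP grew 3.376%.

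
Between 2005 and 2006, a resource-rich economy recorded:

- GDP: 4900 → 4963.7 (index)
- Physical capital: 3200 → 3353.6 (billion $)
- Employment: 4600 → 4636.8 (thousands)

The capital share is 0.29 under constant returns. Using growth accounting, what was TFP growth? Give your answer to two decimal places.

-0.66%

GDP growth = (4963.7 − 4900) / 4900 = 1.3%.
Physical capital growth = (3353.6 − 3200) / 3200 = 4.8%.
Employment growth = (4636.8 − 4600) / 4600 = 0.8%.
Labor's share = 1 − 0.29 = 0.71.
Physical capital: 0.29 × 4.8 = 1.392 pp.
Employment: 0.71 × 0.8 = 0.568 pp.
TFP growth = 1.3 − 1.96 = -0.66%.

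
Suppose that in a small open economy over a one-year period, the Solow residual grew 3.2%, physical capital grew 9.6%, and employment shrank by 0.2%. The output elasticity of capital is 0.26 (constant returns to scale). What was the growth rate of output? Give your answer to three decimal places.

5.548%

Labor's share = 1 − 0.26 = 0.74.
Physical capital: 0.26 × 9.6 = 2.496 pp.
Employment: 0.74 × (-0.2) = -0.148 pp.
Output growth = 3.2 + 2.348 = 5.548%.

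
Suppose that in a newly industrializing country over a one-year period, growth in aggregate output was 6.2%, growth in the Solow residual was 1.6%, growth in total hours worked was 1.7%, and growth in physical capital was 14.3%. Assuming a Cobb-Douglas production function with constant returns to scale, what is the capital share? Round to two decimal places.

gY = gA + α·gK + (1−α)·gL, so gY − gA − gL = α(gK − gL).
6.2 − 1.6 − 1.7 = α × (14.3 − 1.7).
2.9 = 12.6 α, so α = 0.2302.

0.23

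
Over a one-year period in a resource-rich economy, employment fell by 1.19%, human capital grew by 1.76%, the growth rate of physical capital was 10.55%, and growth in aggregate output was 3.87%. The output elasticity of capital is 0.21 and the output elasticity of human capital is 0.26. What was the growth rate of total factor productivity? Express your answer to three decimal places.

1.828%

Labor's share = 1 − 0.21 − 0.26 = 0.53.
Physical capital: 0.21 × 10.55 = 2.2155 pp.
Human capital: 0.26 × 1.76 = 0.4576 pp.
Employment: 0.53 × (-1.19) = -0.6307 pp.
TFP growth = 3.87 − 2.0424 = 1.8276%.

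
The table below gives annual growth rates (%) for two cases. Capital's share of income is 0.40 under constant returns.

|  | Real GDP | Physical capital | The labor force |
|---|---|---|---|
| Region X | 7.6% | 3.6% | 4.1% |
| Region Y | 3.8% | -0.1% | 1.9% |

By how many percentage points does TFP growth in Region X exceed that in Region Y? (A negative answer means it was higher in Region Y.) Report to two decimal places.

1.00 percentage points

Labor's share = 1 − 0.4 = 0.6.
Region X: TFP = 7.6 − 1.44 − 2.46 = 3.7%.
Region Y: TFP = 3.8 + 0.04 − 1.14 = 2.7%.
Difference = 3.7 − (2.7) = 1 pp.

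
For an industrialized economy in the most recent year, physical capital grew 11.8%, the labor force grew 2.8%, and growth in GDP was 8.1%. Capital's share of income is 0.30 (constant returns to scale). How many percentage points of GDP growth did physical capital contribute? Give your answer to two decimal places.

Contribution = share × growth = 0.3 × 11.8 = 3.54 pp.

3.54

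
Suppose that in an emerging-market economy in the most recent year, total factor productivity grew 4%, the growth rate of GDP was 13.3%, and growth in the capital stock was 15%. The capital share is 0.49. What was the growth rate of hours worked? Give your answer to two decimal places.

Labor's share = 1 − 0.49 = 0.51.
gY = gA + 0.49×15 + 0.51×g.
0.51×g = 13.3 − 4 − 7.35 = 1.95.
g = 1.95 / 0.51 = 3.8235%.

Hours worked grew 3.82%.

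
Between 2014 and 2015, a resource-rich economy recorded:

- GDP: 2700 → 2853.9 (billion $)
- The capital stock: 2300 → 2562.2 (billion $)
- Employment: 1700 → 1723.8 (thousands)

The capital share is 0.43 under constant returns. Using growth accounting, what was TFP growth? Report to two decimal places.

GDP growth = (2853.9 − 2700) / 2700 = 5.7%.
The capital stock growth = (2562.2 − 2300) / 2300 = 11.4%.
Employment growth = (1723.8 − 1700) / 1700 = 1.4%.
Labor's share = 1 − 0.43 = 0.57.
The capital stock: 0.43 × 11.4 = 4.902 pp.
Employment: 0.57 × 1.4 = 0.798 pp.
TFP growth = 5.7 − 5.7 = 0%.

0.00%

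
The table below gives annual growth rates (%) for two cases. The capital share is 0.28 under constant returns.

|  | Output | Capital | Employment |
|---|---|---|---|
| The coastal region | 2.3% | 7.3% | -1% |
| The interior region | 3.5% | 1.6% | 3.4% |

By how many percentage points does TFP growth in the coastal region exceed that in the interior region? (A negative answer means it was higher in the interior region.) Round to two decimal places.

0.37 percentage points

Labor's share = 1 − 0.28 = 0.72.
The coastal region: TFP = 2.3 − 2.044 + 0.72 = 0.976%.
The interior region: TFP = 3.5 − 0.448 − 2.448 = 0.604%.
Difference = 0.976 − (0.604) = 0.372 pp.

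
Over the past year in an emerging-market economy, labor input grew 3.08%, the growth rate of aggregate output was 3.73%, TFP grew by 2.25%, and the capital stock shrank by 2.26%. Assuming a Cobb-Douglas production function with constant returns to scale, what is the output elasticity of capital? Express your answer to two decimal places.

α = 0.30

gY = gA + α·gK + (1−α)·gL, so gY − gA − gL = α(gK − gL).
3.73 − 2.25 − 3.08 = α × (-2.26 − 3.08).
-1.6 = -5.34 α, so α = 0.2996.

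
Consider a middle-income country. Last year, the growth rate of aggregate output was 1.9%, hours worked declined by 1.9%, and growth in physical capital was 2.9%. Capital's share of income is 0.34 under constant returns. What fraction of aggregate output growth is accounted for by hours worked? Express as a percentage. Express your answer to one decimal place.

Hours worked accounted for -66.0% of growth.

Labor's share = 1 − 0.34 = 0.66.
Hours worked contributed 0.66 × (-1.9) = -1.254 pp.
Share of growth = -1.254 / 1.9 × 100 = -66%.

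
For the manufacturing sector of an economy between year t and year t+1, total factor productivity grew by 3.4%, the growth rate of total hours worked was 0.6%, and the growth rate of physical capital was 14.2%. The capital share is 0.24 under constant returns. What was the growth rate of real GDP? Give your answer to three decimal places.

Labor's share = 1 − 0.24 = 0.76.
Physical capital: 0.24 × 14.2 = 3.408 pp.
Total hours worked: 0.76 × 0.6 = 0.456 pp.
Output growth = 3.4 + 3.864 = 7.264%.

7.264%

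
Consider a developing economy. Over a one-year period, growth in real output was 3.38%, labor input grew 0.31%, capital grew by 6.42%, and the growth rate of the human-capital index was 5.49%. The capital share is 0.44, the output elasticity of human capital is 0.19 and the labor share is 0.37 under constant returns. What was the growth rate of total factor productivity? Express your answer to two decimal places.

-0.60%

Labor's share = 1 − 0.44 − 0.19 = 0.37.
Capital: 0.44 × 6.42 = 2.8248 pp.
The human-capital index: 0.19 × 5.49 = 1.0431 pp.
Labor input: 0.37 × 0.31 = 0.1147 pp.
TFP growth = 3.38 − 3.9826 = -0.6026%.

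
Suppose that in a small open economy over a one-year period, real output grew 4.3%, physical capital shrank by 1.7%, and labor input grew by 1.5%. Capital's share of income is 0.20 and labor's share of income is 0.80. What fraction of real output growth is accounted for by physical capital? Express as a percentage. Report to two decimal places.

Physical capital contributed 0.2 × (-1.7) = -0.34 pp.
Share of growth = -0.34 / 4.3 × 100 = -7.907%.

Physical capital accounted for -7.91% of growth.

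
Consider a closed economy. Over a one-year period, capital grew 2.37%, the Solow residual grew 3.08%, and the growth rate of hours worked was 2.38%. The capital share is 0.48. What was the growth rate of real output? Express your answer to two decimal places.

Real output grew 5.46%.

Labor's share = 1 − 0.48 = 0.52.
Capital: 0.48 × 2.37 = 1.1376 pp.
Hours worked: 0.52 × 2.38 = 1.2376 pp.
Output growth = 3.08 + 2.3752 = 5.4552%.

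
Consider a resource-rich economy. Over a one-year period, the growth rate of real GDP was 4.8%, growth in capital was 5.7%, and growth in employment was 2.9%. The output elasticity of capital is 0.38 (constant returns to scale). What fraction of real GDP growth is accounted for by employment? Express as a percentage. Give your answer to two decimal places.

Labor's share = 1 − 0.38 = 0.62.
Employment contributed 0.62 × 2.9 = 1.798 pp.
Share of growth = 1.798 / 4.8 × 100 = 37.4583%.

37.46%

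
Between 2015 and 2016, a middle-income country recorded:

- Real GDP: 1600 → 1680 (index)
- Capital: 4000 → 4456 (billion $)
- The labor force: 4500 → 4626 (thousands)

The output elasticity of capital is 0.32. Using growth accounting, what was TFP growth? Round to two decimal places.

Real GDP growth = (1680 − 1600) / 1600 = 5%.
Capital growth = (4456 − 4000) / 4000 = 11.4%.
The labor force growth = (4626 − 4500) / 4500 = 2.8%.
Labor's share = 1 − 0.32 = 0.68.
Capital: 0.32 × 11.4 = 3.648 pp.
The labor force: 0.68 × 2.8 = 1.904 pp.
TFP growth = 5 − 5.552 = -0.552%.

-0.55%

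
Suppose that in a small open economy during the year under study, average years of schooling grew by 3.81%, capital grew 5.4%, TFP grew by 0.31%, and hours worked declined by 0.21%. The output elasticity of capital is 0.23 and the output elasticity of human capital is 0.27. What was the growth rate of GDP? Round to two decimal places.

2.48%

Labor's share = 1 − 0.23 − 0.27 = 0.5.
Capital: 0.23 × 5.4 = 1.242 pp.
Average years of schooling: 0.27 × 3.81 = 1.0287 pp.
Hours worked: 0.5 × (-0.21) = -0.105 pp.
Output growth = 0.31 + 2.1657 = 2.4757%.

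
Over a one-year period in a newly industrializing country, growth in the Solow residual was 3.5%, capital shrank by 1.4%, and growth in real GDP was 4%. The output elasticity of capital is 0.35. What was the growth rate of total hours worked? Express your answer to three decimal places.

Labor's share = 1 − 0.35 = 0.65.
gY = gA + 0.35×(-1.4) + 0.65×g.
0.65×g = 4 − 3.5 + 0.49 = 0.99.
g = 0.99 / 0.65 = 1.52308%.

1.523%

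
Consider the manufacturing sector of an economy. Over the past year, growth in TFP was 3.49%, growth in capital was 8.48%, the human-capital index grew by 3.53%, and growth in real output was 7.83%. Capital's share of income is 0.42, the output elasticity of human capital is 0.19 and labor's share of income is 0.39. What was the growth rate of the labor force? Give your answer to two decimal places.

Labor's share = 1 − 0.42 − 0.19 = 0.39.
gY = gA + 0.42×8.48 + 0.19×3.53 + 0.39×g.
0.39×g = 7.83 − 3.49 − 4.2323 = 0.1077.
g = 0.1077 / 0.39 = 0.2762%.

The labor force growth was 0.28%.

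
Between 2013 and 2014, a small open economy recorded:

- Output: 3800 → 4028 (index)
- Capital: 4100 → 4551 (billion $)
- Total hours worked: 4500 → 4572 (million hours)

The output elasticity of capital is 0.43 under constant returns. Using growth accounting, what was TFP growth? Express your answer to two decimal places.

0.36%

Output growth = (4028 − 3800) / 3800 = 6%.
Capital growth = (4551 − 4100) / 4100 = 11%.
Total hours worked growth = (4572 − 4500) / 4500 = 1.6%.
Labor's share = 1 − 0.43 = 0.57.
Capital: 0.43 × 11 = 4.73 pp.
Total hours worked: 0.57 × 1.6 = 0.912 pp.
TFP growth = 6 − 5.642 = 0.358%.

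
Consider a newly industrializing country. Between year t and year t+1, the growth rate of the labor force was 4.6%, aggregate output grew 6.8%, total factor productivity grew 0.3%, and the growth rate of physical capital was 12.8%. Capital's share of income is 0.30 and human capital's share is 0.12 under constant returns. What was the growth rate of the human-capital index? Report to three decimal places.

-0.067%

Labor's share = 1 − 0.3 − 0.12 = 0.58.
gY = gA + 0.3×12.8 + 0.58×4.6 + 0.12×g.
0.12×g = 6.8 − 0.3 − 6.508 = -0.008.
g = -0.008 / 0.12 = -0.06667%.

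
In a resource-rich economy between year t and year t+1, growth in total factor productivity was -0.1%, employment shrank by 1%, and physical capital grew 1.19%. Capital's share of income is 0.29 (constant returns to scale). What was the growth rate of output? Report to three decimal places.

-0.465%

Labor's share = 1 − 0.29 = 0.71.
Physical capital: 0.29 × 1.19 = 0.3451 pp.
Employment: 0.71 × (-1) = -0.71 pp.
Output growth = -0.1 + (-0.3649) = -0.4649%.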